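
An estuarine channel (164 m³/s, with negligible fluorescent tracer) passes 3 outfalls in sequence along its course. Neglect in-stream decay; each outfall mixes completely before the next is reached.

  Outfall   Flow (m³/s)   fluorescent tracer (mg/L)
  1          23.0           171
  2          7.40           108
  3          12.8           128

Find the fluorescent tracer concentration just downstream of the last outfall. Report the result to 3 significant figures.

After outfall 1: Q = 164.0 + 23.00 = 187.0 m³/s; C = (164.0·0 + 23.00·171.0)/187.0 = 21.03 mg/L.
After outfall 2: Q = 187.0 + 7.400 = 194.4 m³/s; C = (187.0·21.03 + 7.400·108.0)/194.4 = 24.34 mg/L.
After outfall 3: Q = 194.4 + 12.80 = 207.2 m³/s; C = (194.4·24.34 + 12.80·128.0)/207.2 = 30.75 mg/L.

30.7 mg/L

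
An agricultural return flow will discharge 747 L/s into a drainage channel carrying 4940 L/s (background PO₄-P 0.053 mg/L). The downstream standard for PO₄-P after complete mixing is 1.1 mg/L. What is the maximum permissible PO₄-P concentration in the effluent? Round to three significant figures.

At the limit, (Qr·Cr + Qe·Cₑ)/(Qr + Qe) = 1.1:
Cₑ = (5687·1.1 − 4940·0.05300) / 747.0 = 8.024 mg/L.

8.02 mg/L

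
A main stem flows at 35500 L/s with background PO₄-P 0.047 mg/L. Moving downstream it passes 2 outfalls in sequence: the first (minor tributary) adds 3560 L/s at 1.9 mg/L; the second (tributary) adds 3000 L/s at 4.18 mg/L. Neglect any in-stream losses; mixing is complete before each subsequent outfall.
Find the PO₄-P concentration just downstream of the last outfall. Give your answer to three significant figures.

0.499 mg/L

After outfall 1: Q = 35500 + 3560 = 39060 L/s; C = (35500·0.04700 + 3560·1.900)/39060 = 0.2159 mg/L.
After outfall 2: Q = 39060 + 3000 = 42060 L/s; C = (39060·0.2159 + 3000·4.180)/42060 = 0.4986 mg/L.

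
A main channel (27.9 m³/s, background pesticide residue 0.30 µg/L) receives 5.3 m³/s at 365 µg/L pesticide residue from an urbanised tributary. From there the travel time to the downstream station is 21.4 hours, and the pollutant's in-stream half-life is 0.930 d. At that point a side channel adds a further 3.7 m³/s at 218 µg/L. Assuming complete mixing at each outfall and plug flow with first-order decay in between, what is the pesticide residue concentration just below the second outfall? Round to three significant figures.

Mass balance: C = (27.90·0.3000 + 5.300·365.0) / 33.20 = 1943/33.20 = 58.52 µg/L; combined flow 33.20 m³/s.
Half-life 0.930 d → k = ln 2 / 0.930 = 0.7453 d⁻¹.
First-order decay: C = 58.52·exp(−k·t) = 58.52·0.5145 = 30.11 µg/L.
At the second outfall, C = (33.20·30.11 + 3.700·218.0) / (33.20 + 3.700) = 48.95 µg/L.

48.9 µg/L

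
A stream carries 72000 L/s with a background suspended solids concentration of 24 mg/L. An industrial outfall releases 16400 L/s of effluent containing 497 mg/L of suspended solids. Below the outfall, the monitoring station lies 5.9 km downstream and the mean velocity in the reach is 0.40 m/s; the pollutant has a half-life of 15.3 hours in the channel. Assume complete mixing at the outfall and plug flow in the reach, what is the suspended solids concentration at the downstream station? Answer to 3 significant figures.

Conservation of mass: C = (72000·24.00 + 16400·497.0) / 88400 = 9879000/88400 = 111.8 mg/L.
Travel time t = 5.9·1000 / 0.40 = 14750 s = 4.097 h.
Half-life 15.3 h → k = ln 2 / 15.3 = 0.04530 h⁻¹ = 1.087 d⁻¹.
After decay, C = 111.8 × e^(−kt) = 111.8 × 0.8306 = 92.82 mg/L.

92.8 mg/L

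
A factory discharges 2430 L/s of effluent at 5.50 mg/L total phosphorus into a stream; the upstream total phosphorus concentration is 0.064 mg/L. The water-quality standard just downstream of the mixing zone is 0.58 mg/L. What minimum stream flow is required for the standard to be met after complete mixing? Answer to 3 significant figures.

23200 L/s

Set C_mix = 0.58: (Q·0.06400 + 2430·5.500) / (Q + 2430) = 0.58
→ Q = 2430·(5.500 − 0.58)/(0.58 − 0.06400) = 23170 L/s.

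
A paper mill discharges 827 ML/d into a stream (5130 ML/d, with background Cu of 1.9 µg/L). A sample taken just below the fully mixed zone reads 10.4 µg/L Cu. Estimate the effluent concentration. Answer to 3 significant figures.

Mass balance: 5130·1.900 + 827.0·Cₑ = 5957·10.40
→ Cₑ = (5957·10.40 − 5130·1.900) / 827.0 = 63.13 µg/L.

63.1 µg/L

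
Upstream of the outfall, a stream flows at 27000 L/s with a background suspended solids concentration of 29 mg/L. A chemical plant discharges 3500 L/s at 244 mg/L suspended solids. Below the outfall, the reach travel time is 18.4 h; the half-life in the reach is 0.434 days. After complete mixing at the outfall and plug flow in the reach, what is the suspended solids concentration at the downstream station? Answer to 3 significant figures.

Mixed concentration C = ΣQC/ΣQ = (27000·29.00 + 3500·244.0) / 30500 = 1637000/30500 = 53.67 mg/L.
Half-life 0.434 d → k = ln 2 / 0.434 = 1.597 d⁻¹.
First-order decay: C = 53.67·exp(−k·t) = 53.67·0.2939 = 15.78 mg/L.

15.8 mg/L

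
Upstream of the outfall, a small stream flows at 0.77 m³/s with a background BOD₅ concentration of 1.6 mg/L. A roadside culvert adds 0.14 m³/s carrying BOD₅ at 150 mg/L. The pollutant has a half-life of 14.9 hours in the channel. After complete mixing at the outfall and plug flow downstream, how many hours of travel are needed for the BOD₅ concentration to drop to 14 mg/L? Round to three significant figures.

12.0 h

After mixing, C = (0.7700·1.600 + 0.1400·150.0) / 0.9100 = 22.23/0.9100 = 24.43 mg/L.
Half-life 14.9 h → k = ln 2 / 14.9 = 0.04652 h⁻¹ = 1.116 d⁻¹.
24.43·exp(−k·t) = 14 → t = ln(24.43/14)/k = 43090 s = 11.97 h.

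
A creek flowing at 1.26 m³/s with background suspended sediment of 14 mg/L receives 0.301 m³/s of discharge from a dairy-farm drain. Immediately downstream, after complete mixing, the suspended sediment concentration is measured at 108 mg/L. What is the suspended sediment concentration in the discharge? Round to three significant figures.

501 mg/L

Mass balance: 1.260·14.00 + 0.3010·Cₑ = 1.561·108.0
→ Cₑ = (1.561·108.0 − 1.260·14.00) / 0.3010 = 501.5 mg/L.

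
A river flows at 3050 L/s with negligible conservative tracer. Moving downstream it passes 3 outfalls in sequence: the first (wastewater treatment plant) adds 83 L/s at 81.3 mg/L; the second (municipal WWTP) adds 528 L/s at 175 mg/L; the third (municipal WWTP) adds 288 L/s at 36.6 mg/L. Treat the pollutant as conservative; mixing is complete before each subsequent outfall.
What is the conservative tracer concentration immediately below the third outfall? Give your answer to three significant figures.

Outfall 1: combined Q = 3133 L/s; C = (3050·0 + 83.00·81.30)/3133 = 2.154 mg/L.
Outfall 2: combined Q = 3661 L/s; C = (3133·2.154 + 528.0·175.0)/3661 = 27.08 mg/L.
Outfall 3: combined Q = 3949 L/s; C = (3661·27.08 + 288.0·36.60)/3949 = 27.78 mg/L.

27.8 mg/L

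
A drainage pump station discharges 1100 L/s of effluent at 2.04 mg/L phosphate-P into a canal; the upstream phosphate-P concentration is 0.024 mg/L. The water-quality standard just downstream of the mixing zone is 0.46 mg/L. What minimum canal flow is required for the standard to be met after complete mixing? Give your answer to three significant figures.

3990 L/s

Set C_mix = 0.46: (Q·0.02400 + 1100·2.040) / (Q + 1100) = 0.46
→ Q = 1100·(2.040 − 0.46)/(0.46 − 0.02400) = 3986 L/s.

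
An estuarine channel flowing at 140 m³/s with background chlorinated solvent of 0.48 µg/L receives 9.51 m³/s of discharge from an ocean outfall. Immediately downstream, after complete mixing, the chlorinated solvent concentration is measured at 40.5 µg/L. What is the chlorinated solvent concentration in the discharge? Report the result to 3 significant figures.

Mass balance: 140.0·0.4800 + 9.510·Cₑ = 149.5·40.50
→ Cₑ = (149.5·40.50 − 140.0·0.4800) / 9.510 = 629.6 µg/L.

630 µg/L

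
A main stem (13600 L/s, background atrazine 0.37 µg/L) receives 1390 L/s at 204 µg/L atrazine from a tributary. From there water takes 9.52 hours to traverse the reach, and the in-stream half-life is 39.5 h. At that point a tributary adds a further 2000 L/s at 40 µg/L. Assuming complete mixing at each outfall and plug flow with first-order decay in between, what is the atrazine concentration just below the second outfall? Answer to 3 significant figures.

19.1 µg/L

Mass balance: C = (13600·0.3700 + 1390·204.0) / 14990 = 288600/14990 = 19.25 µg/L; combined flow 14990 L/s.
Half-life 39.5 h → k = ln 2 / 39.5 = 0.01755 h⁻¹ = 0.4212 d⁻¹.
After decay, C = 19.25 × e^(−kt) = 19.25 × 0.8462 = 16.29 µg/L.
Second outfall: C = (14990·16.29 + 2000·40.00)/16990 = 19.08 µg/L.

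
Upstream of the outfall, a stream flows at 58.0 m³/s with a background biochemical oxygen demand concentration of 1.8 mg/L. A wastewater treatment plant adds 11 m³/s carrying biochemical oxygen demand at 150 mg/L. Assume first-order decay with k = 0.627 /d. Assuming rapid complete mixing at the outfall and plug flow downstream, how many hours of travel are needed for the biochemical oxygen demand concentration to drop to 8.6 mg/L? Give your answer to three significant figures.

Mass balance: C = (58.00·1.800 + 11.00·150.0) / 69.00 = 1754/69.00 = 25.43 mg/L.
25.43·exp(−k·t) = 8.6 → t = ln(25.43/8.6)/k = 149400 s = 41.49 h.

41.5 h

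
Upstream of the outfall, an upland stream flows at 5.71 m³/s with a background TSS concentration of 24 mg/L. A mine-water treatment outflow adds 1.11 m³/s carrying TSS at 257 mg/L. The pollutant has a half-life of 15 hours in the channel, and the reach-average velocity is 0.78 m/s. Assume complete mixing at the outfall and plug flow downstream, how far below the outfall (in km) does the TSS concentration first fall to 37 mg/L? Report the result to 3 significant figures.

Mixed concentration C = ΣQC/ΣQ = (5.710·24.00 + 1.110·257.0) / 6.820 = 422.3/6.820 = 61.92 mg/L.
Half-life 15 h → k = ln 2 / 15 = 0.04621 h⁻¹ = 1.109 d⁻¹.
Set 61.92·exp(−k·t) = 37 → t = ln(61.92/37)/k = 40120 s = 11.14 h.
Distance = v·t = 0.78·40120 = 31290 m = 31.29 km.

31.3 km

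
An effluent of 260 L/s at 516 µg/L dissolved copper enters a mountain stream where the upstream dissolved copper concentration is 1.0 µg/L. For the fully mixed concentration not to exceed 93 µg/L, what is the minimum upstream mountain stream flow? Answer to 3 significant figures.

Set C_mix = 93: (Q·1.000 + 260.0·516.0) / (Q + 260.0) = 93
→ Q = 260.0·(516.0 − 93)/(93 − 1.000) = 1195 L/s.

1200 L/s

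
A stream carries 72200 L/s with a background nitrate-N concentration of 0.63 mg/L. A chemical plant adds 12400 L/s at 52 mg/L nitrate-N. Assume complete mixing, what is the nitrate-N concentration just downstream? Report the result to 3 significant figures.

8.16 mg/L

Mass balance: C = (72200·0.6300 + 12400·52.00) / 84600 = 690300/84600 = 8.159 mg/L.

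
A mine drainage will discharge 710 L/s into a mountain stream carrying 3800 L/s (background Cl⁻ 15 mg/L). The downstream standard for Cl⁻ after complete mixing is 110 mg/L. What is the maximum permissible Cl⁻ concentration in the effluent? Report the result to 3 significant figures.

At the limit, (Qr·Cr + Qe·Cₑ)/(Qr + Qe) = 110:
Cₑ = (4510·110 − 3800·15.00) / 710.0 = 618.5 mg/L.

618 mg/L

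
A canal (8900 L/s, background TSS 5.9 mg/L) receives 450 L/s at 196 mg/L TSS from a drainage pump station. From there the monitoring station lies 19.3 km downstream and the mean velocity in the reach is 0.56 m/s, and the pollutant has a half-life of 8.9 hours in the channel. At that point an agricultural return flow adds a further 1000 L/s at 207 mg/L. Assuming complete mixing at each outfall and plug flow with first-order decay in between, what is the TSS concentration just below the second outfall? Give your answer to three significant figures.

26.5 mg/L

Conservation of mass: C = (8900·5.900 + 450.0·196.0) / 9350 = 140700/9350 = 15.05 mg/L; combined flow 9350 L/s.
Travel time t = 19.3·1000 / 0.56 = 34460 s = 9.573 h.
Half-life 8.9 h → k = ln 2 / 8.9 = 0.07788 h⁻¹ = 1.869 d⁻¹.
After decay, C = 15.05 × e^(−kt) = 15.05 × 0.4745 = 7.140 mg/L.
At the second outfall, C = (9350·7.140 + 1000·207.0) / (9350 + 1000) = 26.45 mg/L.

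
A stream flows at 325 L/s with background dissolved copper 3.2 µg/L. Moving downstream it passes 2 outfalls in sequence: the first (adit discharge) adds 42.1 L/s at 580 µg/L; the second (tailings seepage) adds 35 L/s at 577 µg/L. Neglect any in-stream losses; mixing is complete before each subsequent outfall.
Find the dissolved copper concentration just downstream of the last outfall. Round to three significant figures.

114 µg/L

Outfall 1: combined Q = 367.1 L/s; C = (325.0·3.200 + 42.10·580.0)/367.1 = 69.35 µg/L.
Outfall 2: combined Q = 402.1 L/s; C = (367.1·69.35 + 35.00·577.0)/402.1 = 113.5 µg/L.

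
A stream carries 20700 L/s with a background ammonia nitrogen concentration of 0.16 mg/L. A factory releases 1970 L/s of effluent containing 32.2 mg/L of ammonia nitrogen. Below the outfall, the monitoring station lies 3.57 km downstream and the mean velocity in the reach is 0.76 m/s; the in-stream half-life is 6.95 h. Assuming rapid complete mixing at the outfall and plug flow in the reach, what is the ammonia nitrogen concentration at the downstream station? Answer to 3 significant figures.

Conservation of mass: C = (20700·0.1600 + 1970·32.20) / 22670 = 66750/22670 = 2.944 mg/L.
Travel time t = 3.57·1000 / 0.76 = 4697 s = 1.305 h.
Half-life 6.95 h → k = ln 2 / 6.95 = 0.09973 h⁻¹ = 2.394 d⁻¹.
First-order decay: C = 2.944·exp(−k·t) = 2.944·0.8780 = 2.585 mg/L.

2.58 mg/L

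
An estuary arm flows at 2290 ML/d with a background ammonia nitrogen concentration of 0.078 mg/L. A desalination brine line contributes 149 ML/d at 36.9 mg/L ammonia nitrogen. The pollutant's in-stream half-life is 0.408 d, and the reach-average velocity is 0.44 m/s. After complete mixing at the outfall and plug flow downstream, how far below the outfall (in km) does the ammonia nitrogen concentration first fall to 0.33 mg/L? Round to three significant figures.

Mixed concentration C = ΣQC/ΣQ = (2290·0.07800 + 149.0·36.90) / 2439 = 5677/2439 = 2.327 mg/L.
Half-life 0.408 d → k = ln 2 / 0.408 = 1.699 d⁻¹.
Set 2.327·exp(−k·t) = 0.33 → t = ln(2.327/0.33)/k = 99350 s = 27.60 h.
Distance = v·t = 0.44·99350 = 43710 m = 43.71 km.

43.7 km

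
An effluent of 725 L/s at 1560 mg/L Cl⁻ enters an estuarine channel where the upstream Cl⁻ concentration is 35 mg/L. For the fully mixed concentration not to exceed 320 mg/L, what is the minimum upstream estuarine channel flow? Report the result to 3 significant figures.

3150 L/s

Set C_mix = 320: (Q·35.00 + 725.0·1560) / (Q + 725.0) = 320
→ Q = 725.0·(1560 − 320)/(320 − 35.00) = 3154 L/s.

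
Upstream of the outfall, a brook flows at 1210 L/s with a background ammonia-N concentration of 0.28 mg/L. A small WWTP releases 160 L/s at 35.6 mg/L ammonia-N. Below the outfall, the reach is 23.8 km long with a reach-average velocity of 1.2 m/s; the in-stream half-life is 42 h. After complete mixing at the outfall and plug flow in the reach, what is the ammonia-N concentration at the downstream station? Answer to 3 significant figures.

4.02 mg/L

Mixed concentration C = ΣQC/ΣQ = (1210·0.2800 + 160.0·35.60) / 1370 = 6035/1370 = 4.405 mg/L.
Travel time t = 23.8·1000 / 1.2 = 19830 s = 5.509 h.
Half-life 42 h → k = ln 2 / 42 = 0.01650 h⁻¹ = 0.3961 d⁻¹.
Decay over the reach: 4.405·exp(−kt) = 4.405·0.9131 = 4.022 mg/L.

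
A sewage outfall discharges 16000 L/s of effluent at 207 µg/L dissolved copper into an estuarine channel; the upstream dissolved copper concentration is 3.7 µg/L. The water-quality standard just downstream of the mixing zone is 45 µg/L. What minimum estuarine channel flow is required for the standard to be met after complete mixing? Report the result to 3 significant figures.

Set C_mix = 45: (Q·3.700 + 16000·207.0) / (Q + 16000) = 45
→ Q = 16000·(207.0 − 45)/(45 − 3.700) = 62760 L/s.

62800 L/s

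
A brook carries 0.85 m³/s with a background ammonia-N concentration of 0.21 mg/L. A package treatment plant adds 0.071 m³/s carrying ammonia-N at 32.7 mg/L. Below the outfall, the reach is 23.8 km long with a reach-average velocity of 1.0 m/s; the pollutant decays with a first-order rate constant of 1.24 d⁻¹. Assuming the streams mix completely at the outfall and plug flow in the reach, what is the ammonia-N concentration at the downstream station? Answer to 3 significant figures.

1.93 mg/L

After mixing, C = (0.8500·0.2100 + 0.07100·32.70) / 0.9210 = 2.500/0.9210 = 2.715 mg/L.
Travel time t = 23.8·1000 / 1.0 = 23800 s = 6.611 h.
Applying C = C₀e^(−kt): 2.715 × 0.7107 = 1.929 mg/L.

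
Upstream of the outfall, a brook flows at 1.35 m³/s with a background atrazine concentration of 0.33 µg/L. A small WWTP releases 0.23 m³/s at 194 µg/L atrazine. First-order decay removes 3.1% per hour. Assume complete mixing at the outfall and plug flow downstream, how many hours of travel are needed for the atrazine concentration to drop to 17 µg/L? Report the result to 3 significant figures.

16.4 h

Conservation of mass: C = (1.350·0.3300 + 0.2300·194.0) / 1.580 = 45.07/1.580 = 28.52 µg/L.
3.1%/h lost → k = −ln(1 − 0.031) = 0.03149 h⁻¹.
28.52·exp(−k·t) = 17 → t = ln(28.52/17)/k = 59160 s = 16.43 h.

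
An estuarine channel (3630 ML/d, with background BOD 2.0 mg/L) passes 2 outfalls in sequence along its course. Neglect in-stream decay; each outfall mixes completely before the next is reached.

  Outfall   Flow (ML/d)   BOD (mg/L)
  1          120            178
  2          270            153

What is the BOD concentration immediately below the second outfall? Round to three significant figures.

Below outfall 1: Q → 3750 ML/d, C = (3630·2.000 + 120.0·178.0)/3750 = 7.632 mg/L.
Below outfall 2: Q → 4020 ML/d, C = (3750·7.632 + 270.0·153.0)/4020 = 17.40 mg/L.

17.4 mg/L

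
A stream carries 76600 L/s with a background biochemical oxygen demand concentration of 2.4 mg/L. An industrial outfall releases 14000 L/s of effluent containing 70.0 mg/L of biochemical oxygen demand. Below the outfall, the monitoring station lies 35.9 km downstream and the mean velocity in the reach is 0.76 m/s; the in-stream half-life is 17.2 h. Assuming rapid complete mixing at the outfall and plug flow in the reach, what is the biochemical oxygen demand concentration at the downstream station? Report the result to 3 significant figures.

Mass balance: C = (76600·2.400 + 14000·70.00) / 90600 = 1164000/90600 = 12.85 mg/L.
Travel time t = 35.9·1000 / 0.76 = 47240 s = 13.12 h.
Half-life 17.2 h → k = ln 2 / 17.2 = 0.04030 h⁻¹ = 0.9672 d⁻¹.
After decay, C = 12.85 × e^(−kt) = 12.85 × 0.5893 = 7.570 mg/L.

7.57 mg/L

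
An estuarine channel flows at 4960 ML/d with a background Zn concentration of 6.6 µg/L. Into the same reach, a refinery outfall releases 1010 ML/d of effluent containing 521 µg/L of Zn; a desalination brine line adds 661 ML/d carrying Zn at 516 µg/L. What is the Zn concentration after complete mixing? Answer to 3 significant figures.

136 µg/L

Mixed concentration C = ΣQC/ΣQ = (4960·6.600 + 1010·521.0 + 661.0·516.0) / 6631 = 900000/6631 = 135.7 µg/L.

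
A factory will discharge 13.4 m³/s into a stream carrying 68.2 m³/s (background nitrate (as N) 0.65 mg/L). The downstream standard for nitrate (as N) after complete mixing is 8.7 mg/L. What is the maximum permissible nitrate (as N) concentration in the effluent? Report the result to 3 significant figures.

49.7 mg/L

At the limit, (Qr·Cr + Qe·Cₑ)/(Qr + Qe) = 8.7:
Cₑ = (81.60·8.7 − 68.20·0.6500) / 13.40 = 49.67 mg/L.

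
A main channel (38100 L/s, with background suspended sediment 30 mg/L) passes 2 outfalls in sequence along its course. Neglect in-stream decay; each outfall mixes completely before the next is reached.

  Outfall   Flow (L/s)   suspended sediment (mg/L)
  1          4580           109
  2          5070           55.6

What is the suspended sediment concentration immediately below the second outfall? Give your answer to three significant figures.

40.3 mg/L

After outfall 1: Q = 38100 + 4580 = 42680 L/s; C = (38100·30.00 + 4580·109.0)/42680 = 38.48 mg/L.
After outfall 2: Q = 42680 + 5070 = 47750 L/s; C = (42680·38.48 + 5070·55.60)/47750 = 40.30 mg/L.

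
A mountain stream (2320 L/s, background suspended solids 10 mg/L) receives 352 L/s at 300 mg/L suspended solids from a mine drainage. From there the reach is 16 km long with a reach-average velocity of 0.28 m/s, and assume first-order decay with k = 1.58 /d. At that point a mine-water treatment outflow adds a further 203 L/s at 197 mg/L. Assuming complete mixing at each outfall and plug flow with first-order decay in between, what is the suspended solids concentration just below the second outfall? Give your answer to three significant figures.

After mixing, C = (2320·10.00 + 352.0·300.0) / 2672 = 128800/2672 = 48.20 mg/L; combined flow 2672 L/s.
Travel time t = 16·1000 / 0.28 = 57140 s = 15.87 h.
Applying C = C₀e^(−kt): 48.20 × 0.3517 = 16.95 mg/L.
Second outfall: C = (2672·16.95 + 203.0·197.0)/2875 = 29.67 mg/L.

29.7 mg/L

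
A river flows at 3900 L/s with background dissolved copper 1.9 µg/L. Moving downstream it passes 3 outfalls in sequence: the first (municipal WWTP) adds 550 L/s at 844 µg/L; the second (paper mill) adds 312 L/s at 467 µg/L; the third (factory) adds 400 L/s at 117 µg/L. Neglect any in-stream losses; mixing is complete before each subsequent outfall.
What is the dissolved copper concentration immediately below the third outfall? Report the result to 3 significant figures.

Outfall 1: combined Q = 4450 L/s; C = (3900·1.900 + 550.0·844.0)/4450 = 106.0 µg/L.
Outfall 2: combined Q = 4762 L/s; C = (4450·106.0 + 312.0·467.0)/4762 = 129.6 µg/L.
Outfall 3: combined Q = 5162 L/s; C = (4762·129.6 + 400.0·117.0)/5162 = 128.7 µg/L.

129 µg/L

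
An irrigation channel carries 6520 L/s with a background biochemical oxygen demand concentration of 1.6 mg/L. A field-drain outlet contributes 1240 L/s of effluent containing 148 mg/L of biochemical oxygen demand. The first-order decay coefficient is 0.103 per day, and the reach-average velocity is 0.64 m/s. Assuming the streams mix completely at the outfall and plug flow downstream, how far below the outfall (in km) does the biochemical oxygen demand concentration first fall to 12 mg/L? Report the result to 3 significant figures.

394 km

Flow-weighted average: C = (6520·1.600 + 1240·148.0) / 7760 = 194000/7760 = 24.99 mg/L.
Set 24.99·exp(−k·t) = 12 → t = ln(24.99/12)/k = 615500 s = 171.0 h.
Distance = v·t = 0.64·615500 = 393900 m = 393.9 km.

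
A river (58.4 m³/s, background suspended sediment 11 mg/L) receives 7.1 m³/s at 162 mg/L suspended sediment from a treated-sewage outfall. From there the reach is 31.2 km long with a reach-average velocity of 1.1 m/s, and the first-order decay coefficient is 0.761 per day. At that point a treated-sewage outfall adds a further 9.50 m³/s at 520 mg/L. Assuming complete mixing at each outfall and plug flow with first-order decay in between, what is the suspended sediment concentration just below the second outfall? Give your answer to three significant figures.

Mixed concentration C = ΣQC/ΣQ = (58.40·11.00 + 7.100·162.0) / 65.50 = 1793/65.50 = 27.37 mg/L; combined flow 65.50 m³/s.
Travel time t = 31.2·1000 / 1.1 = 28360 s = 7.879 h.
After decay, C = 27.37 × e^(−kt) = 27.37 × 0.7789 = 21.32 mg/L.
At the second outfall, C = (65.50·21.32 + 9.500·520.0) / (65.50 + 9.500) = 84.48 mg/L.

84.5 mg/L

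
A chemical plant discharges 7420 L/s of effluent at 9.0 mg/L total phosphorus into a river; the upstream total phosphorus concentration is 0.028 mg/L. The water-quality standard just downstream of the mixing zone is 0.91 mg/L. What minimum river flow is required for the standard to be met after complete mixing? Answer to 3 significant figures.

Set C_mix = 0.91: (Q·0.02800 + 7420·9.000) / (Q + 7420) = 0.91
→ Q = 7420·(9.000 − 0.91)/(0.91 − 0.02800) = 68060 L/s.

68100 L/s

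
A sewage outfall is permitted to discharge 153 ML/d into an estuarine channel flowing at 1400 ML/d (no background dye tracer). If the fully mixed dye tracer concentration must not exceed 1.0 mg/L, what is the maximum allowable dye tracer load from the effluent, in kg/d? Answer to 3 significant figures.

1550 kg/d

Mass balance at the limit: 1400·0 + 153.0·Cₑ = 1553·1.0 → Cₑ = 10.15 mg/L.
153.0 ML/d = 1.771 m³/s. Load = 1.771 m³/s × 10.15 g/m³ × 86 400 s/d = 1553 kg/d.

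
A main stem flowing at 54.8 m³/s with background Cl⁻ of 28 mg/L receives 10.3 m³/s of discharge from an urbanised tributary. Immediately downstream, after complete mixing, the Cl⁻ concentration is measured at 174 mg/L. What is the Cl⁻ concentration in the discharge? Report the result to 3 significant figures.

951 mg/L

Mass balance: 54.80·28.00 + 10.30·Cₑ = 65.10·174.0
→ Cₑ = (65.10·174.0 − 54.80·28.00) / 10.30 = 950.8 mg/L.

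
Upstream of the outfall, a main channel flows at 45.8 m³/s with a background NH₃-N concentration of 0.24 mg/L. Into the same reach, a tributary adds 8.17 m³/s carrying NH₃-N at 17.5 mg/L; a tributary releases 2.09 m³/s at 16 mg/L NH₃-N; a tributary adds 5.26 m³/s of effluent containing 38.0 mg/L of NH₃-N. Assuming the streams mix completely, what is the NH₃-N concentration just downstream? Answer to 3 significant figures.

6.32 mg/L

Conservation of mass: C = (45.80·0.2400 + 8.170·17.50 + 2.090·16.00 + 5.260·38.00) / 61.32 = 387.3/61.32 = 6.316 mg/L.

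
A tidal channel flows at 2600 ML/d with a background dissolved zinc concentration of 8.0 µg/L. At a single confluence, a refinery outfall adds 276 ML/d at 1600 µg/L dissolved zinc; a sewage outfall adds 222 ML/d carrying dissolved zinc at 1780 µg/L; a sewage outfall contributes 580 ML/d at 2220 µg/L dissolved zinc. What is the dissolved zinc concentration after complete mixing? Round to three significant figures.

583 µg/L

Conservation of mass: C = (2600·8.000 + 276.0·1600 + 222.0·1780 + 580.0·2220) / 3678 = 2145000/3678 = 583.2 µg/L.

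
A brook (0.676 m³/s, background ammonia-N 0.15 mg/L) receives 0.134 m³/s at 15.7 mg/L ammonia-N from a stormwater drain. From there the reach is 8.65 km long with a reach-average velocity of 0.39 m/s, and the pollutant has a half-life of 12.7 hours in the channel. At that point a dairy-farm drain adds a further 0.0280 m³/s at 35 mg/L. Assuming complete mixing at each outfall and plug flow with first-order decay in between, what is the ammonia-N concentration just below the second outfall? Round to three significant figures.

Flow-weighted average: C = (0.6760·0.1500 + 0.1340·15.70) / 0.8100 = 2.205/0.8100 = 2.722 mg/L; combined flow 0.8100 m³/s.
Travel time t = 8.65·1000 / 0.39 = 22180 s = 6.161 h.
Half-life 12.7 h → k = ln 2 / 12.7 = 0.05458 h⁻¹ = 1.310 d⁻¹.
Decay over the reach: 2.722·exp(−kt) = 2.722·0.7144 = 1.945 mg/L.
Second outfall: C = (0.8100·1.945 + 0.02800·35.00)/0.8380 = 3.050 mg/L.

3.05 mg/L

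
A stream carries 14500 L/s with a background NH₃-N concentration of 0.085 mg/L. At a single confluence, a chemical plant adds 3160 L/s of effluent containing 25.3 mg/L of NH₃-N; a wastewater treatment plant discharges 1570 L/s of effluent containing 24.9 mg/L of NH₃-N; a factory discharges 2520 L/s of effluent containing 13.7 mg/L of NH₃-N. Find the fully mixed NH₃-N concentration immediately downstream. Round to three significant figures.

7.12 mg/L

Mass balance: C = (14500·0.08500 + 3160·25.30 + 1570·24.90 + 2520·13.70) / 21750 = 154800/21750 = 7.117 mg/L.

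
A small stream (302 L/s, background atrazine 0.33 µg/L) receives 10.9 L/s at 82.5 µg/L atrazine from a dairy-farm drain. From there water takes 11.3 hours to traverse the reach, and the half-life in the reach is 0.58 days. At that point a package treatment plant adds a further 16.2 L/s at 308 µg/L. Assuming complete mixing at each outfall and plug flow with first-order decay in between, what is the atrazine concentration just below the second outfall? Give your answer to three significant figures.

Mixed concentration C = ΣQC/ΣQ = (302.0·0.3300 + 10.90·82.50) / 312.9 = 998.9/312.9 = 3.192 µg/L; combined flow 312.9 L/s.
Half-life 0.58 d → k = ln 2 / 0.58 = 1.195 d⁻¹.
Applying C = C₀e^(−kt): 3.192 × 0.5697 = 1.819 µg/L.
At the second outfall, C = (312.9·1.819 + 16.20·308.0) / (312.9 + 16.20) = 16.89 µg/L.

16.9 µg/L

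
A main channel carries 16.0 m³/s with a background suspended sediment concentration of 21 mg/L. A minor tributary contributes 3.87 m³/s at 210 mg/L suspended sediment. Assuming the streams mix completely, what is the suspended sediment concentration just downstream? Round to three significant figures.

Flow-weighted average: C = (16.00·21.00 + 3.870·210.0) / 19.87 = 1149/19.87 = 57.81 mg/L.

57.8 mg/L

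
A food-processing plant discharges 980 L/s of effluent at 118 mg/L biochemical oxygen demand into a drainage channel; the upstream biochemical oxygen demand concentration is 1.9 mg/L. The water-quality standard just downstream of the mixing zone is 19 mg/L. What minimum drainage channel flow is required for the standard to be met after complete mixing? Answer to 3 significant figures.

5670 L/s

Set C_mix = 19: (Q·1.900 + 980.0·118.0) / (Q + 980.0) = 19
→ Q = 980.0·(118.0 − 19)/(19 − 1.900) = 5674 L/s.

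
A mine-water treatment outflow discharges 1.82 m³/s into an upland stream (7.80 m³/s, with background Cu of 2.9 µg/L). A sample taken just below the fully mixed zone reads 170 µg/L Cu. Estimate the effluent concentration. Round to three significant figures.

Mass balance: 7.800·2.900 + 1.820·Cₑ = 9.620·170.0
→ Cₑ = (9.620·170.0 − 7.800·2.900) / 1.820 = 886.1 µg/L.

886 µg/L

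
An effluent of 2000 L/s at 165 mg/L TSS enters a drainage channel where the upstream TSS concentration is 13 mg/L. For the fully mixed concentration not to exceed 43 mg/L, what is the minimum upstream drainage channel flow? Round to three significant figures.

Set C_mix = 43: (Q·13.00 + 2000·165.0) / (Q + 2000) = 43
→ Q = 2000·(165.0 − 43)/(43 − 13.00) = 8133 L/s.

8130 L/s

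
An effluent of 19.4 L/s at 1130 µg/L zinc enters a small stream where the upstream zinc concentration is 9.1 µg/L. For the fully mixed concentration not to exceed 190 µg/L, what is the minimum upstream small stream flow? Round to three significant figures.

Set C_mix = 190: (Q·9.100 + 19.40·1130) / (Q + 19.40) = 190
→ Q = 19.40·(1130 − 190)/(190 − 9.100) = 100.8 L/s.

101 L/s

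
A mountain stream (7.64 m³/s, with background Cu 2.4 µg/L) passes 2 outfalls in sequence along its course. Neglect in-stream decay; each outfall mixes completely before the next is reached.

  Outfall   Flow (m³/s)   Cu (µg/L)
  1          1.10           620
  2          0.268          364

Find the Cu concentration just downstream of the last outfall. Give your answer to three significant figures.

Outfall 1: combined Q = 8.740 m³/s; C = (7.640·2.400 + 1.100·620.0)/8.740 = 80.13 µg/L.
Outfall 2: combined Q = 9.008 m³/s; C = (8.740·80.13 + 0.2680·364.0)/9.008 = 88.58 µg/L.

88.6 µg/L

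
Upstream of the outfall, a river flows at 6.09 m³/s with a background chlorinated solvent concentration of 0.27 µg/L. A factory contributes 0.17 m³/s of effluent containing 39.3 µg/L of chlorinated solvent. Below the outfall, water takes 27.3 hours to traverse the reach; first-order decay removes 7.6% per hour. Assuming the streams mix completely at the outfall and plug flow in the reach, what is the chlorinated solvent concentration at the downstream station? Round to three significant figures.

Mixed concentration C = ΣQC/ΣQ = (6.090·0.2700 + 0.1700·39.30) / 6.260 = 8.325/6.260 = 1.330 µg/L.
7.6%/h lost → k = −ln(1 − 0.076) = 0.07904 h⁻¹.
First-order decay: C = 1.330·exp(−k·t) = 1.330·0.1156 = 0.1537 µg/L.

0.154 µg/L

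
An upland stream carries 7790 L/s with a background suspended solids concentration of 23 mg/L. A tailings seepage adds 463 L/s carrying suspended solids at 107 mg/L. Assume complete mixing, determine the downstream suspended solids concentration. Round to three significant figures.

27.7 mg/L

Flow-weighted average: C = (7790·23.00 + 463.0·107.0) / 8253 = 228700/8253 = 27.71 mg/L.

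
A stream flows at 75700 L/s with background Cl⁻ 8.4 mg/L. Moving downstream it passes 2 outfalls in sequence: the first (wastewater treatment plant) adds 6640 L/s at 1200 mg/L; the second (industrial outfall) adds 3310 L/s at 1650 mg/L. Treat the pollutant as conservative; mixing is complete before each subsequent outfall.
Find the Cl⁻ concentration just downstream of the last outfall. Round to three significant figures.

164 mg/L

Outfall 1: combined Q = 82340 L/s; C = (75700·8.400 + 6640·1200)/82340 = 104.5 mg/L.
Outfall 2: combined Q = 85650 L/s; C = (82340·104.5 + 3310·1650)/85650 = 164.2 mg/L.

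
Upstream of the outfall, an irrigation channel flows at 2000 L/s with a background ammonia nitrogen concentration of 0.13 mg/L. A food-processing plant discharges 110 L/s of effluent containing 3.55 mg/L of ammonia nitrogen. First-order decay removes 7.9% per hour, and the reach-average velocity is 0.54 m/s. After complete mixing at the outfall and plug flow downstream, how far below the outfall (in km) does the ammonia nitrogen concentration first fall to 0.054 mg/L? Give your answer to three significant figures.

41.2 km

After mixing, C = (2000·0.1300 + 110.0·3.550) / 2110 = 650.5/2110 = 0.3083 mg/L.
7.9%/h lost → k = −ln(1 − 0.079) = 0.08230 h⁻¹.
Set 0.3083·exp(−k·t) = 0.054 → t = ln(0.3083/0.054)/k = 76210 s = 21.17 h.
Distance = v·t = 0.54·76210 = 41150 m = 41.15 km.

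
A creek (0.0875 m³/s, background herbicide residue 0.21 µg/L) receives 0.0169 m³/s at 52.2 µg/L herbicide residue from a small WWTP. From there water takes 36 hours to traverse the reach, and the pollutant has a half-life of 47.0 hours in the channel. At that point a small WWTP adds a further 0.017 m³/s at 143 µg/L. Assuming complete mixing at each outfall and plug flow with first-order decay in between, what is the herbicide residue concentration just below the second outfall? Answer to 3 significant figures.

Mixed concentration C = ΣQC/ΣQ = (0.08750·0.2100 + 0.01690·52.20) / 0.1044 = 0.9006/0.1044 = 8.626 µg/L; combined flow 0.1044 m³/s.
Half-life 47.0 h → k = ln 2 / 47.0 = 0.01475 h⁻¹ = 0.3539 d⁻¹.
Applying C = C₀e^(−kt): 8.626 × 0.5881 = 5.073 µg/L.
At the second outfall, C = (0.1044·5.073 + 0.01700·143.0) / (0.1044 + 0.01700) = 24.39 µg/L.

24.4 µg/L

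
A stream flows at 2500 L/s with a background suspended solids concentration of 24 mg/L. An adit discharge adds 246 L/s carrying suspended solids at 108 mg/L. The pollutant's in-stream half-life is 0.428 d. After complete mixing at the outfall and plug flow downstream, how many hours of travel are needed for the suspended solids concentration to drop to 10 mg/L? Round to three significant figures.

Mass balance: C = (2500·24.00 + 246.0·108.0) / 2746 = 86570/2746 = 31.53 mg/L.
Half-life 0.428 d → k = ln 2 / 0.428 = 1.620 d⁻¹.
31.53·exp(−k·t) = 10 → t = ln(31.53/10)/k = 61260 s = 17.02 h.

17.0 h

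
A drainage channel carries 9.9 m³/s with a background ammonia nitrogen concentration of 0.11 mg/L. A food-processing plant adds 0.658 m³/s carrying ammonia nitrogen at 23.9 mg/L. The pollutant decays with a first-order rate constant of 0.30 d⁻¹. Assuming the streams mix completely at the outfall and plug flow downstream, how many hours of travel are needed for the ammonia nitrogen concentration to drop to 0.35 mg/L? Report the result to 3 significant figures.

After mixing, C = (9.900·0.1100 + 0.6580·23.90) / 10.56 = 16.82/10.56 = 1.593 mg/L.
1.593·exp(−k·t) = 0.35 → t = ln(1.593/0.35)/k = 436400 s = 121.2 h.

121 h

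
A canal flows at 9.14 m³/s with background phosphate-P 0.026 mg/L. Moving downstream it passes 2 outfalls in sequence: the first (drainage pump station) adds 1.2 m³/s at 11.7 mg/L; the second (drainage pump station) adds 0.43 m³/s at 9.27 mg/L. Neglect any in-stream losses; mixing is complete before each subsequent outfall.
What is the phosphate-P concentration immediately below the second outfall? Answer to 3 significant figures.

1.70 mg/L

Outfall 1: combined Q = 10.34 m³/s; C = (9.140·0.02600 + 1.200·11.70)/10.34 = 1.381 mg/L.
Outfall 2: combined Q = 10.77 m³/s; C = (10.34·1.381 + 0.4300·9.270)/10.77 = 1.696 mg/L.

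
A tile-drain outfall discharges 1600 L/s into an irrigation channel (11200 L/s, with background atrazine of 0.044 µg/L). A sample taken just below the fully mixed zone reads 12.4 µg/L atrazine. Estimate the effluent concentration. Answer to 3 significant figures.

Mass balance: 11200·0.04400 + 1600·Cₑ = 12800·12.40
→ Cₑ = (12800·12.40 − 11200·0.04400) / 1600 = 98.89 µg/L.

98.9 µg/L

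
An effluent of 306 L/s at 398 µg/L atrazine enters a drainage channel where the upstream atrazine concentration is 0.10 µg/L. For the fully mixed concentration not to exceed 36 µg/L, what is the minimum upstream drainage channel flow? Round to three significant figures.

Set C_mix = 36: (Q·0.1000 + 306.0·398.0) / (Q + 306.0) = 36
→ Q = 306.0·(398.0 − 36)/(36 − 0.1000) = 3086 L/s.

3090 L/s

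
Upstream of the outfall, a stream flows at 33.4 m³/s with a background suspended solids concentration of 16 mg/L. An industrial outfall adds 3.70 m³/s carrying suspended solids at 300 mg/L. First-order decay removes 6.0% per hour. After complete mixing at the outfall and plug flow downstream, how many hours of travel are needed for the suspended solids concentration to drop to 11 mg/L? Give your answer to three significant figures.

Flow-weighted average: C = (33.40·16.00 + 3.700·300.0) / 37.10 = 1644/37.10 = 44.32 mg/L.
6.0%/h lost → k = −ln(1 − 0.06) = 0.06188 h⁻¹.
44.32·exp(−k·t) = 11 → t = ln(44.32/11)/k = 81080 s = 22.52 h.

22.5 h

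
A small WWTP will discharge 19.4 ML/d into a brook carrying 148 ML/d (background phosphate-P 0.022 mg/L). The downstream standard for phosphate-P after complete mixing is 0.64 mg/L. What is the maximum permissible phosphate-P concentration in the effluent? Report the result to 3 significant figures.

At the limit, (Qr·Cr + Qe·Cₑ)/(Qr + Qe) = 0.64:
Cₑ = (167.4·0.64 − 148.0·0.02200) / 19.40 = 5.355 mg/L.

5.35 mg/L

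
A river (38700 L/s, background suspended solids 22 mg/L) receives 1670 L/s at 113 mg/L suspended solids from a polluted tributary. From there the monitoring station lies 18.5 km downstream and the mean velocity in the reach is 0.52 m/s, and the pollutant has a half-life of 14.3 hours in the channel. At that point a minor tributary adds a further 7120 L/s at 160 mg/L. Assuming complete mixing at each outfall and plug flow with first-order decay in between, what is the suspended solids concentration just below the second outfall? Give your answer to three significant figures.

37.6 mg/L

Conservation of mass: C = (38700·22.00 + 1670·113.0) / 40370 = 1040000/40370 = 25.76 mg/L; combined flow 40370 L/s.
Travel time t = 18.5·1000 / 0.52 = 35580 s = 9.882 h.
Half-life 14.3 h → k = ln 2 / 14.3 = 0.04847 h⁻¹ = 1.163 d⁻¹.
Applying C = C₀e^(−kt): 25.76 × 0.6194 = 15.96 mg/L.
Second outfall: C = (40370·15.96 + 7120·160.0)/47490 = 37.55 mg/L.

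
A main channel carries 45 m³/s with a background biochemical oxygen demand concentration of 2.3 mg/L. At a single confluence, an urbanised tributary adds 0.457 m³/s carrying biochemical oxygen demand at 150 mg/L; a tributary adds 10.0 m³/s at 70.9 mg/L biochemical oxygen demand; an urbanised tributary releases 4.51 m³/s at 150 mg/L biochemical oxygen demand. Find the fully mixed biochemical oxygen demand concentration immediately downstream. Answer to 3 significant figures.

26.0 mg/L

Flow-weighted average: C = (45.00·2.300 + 0.4570·150.0 + 10.00·70.90 + 4.510·150.0) / 59.97 = 1558/59.97 = 25.97 mg/L.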